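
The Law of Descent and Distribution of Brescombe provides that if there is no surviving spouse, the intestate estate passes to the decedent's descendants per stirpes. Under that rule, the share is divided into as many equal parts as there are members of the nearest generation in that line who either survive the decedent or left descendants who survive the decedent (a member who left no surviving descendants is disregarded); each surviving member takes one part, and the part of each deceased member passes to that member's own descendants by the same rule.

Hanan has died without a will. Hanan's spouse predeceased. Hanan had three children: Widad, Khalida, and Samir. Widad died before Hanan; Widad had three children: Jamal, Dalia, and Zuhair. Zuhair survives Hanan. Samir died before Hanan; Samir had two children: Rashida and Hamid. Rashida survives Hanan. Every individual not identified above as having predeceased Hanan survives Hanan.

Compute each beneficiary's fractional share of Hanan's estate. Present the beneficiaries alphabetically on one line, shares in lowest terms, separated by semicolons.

There is no surviving spouse, so the entire estate passes to Hanan's descendants per stirpes.
The estate is divided into 3 equal shares of 1/3 among Widad, Khalida, Samir.
Widad predeceased; the 1/3 allotted to Widad's branch passes to Widad's issue by representation.
The 1/3 is divided into 3 equal shares of 1/9 among Jamal, Dalia, Zuhair.
Jamal is living and takes 1/9.
Dalia is living and takes 1/9.
Zuhair is living and takes 1/9.
Khalida is living and takes 1/3.
Samir predeceased; the 1/3 allotted to Samir's branch passes to Samir's issue by representation.
The 1/3 is divided into 2 equal shares of 1/6 among Rashida, Hamid.
Rashida is living and takes 1/6.
Hamid is living and takes 1/6.

Dalia 1/9; Hamid 1/6; Jamal 1/9; Khalida 1/3; Rashida 1/6; Zuhair 1/9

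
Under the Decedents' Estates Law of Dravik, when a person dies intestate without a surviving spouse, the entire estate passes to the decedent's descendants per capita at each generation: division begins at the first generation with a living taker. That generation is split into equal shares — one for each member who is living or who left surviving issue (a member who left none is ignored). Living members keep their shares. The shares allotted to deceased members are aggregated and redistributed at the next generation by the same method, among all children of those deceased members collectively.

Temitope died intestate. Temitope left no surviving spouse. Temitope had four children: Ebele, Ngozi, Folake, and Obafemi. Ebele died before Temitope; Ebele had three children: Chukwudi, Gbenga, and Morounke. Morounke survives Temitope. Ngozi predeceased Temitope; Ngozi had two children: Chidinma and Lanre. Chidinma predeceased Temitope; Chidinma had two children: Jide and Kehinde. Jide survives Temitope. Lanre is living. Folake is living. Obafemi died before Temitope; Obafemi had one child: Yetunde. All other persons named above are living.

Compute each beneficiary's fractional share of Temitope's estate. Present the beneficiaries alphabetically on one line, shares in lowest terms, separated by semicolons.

There is no surviving spouse, so the entire estate passes to Temitope's descendants per capita at each generation.
At generation 1 (Ebele, Ngozi, Folake, Obafemi) there are 4 shares of (1)/4 = 1/4 each.
Living: Folake — each takes 1/4.
Deceased: Ebele, Ngozi, and Obafemi. Their combined 3/4 is pooled and carried to generation 2.
At generation 2 (Chukwudi, Gbenga, Morounke, Chidinma, Lanre, Yetunde) there are 6 shares of (3/4)/6 = 1/8 each.
Living: Chukwudi, Gbenga, Morounke, Lanre, and Yetunde — each takes 1/8.
Deceased: Chidinma. That 1/8 share is carried to generation 3.
At generation 3 (Jide, Kehinde) there are 2 shares of (1/8)/2 = 1/16 each.
Living: Jide and Kehinde — each takes 1/16.

Chukwudi 1/8; Folake 1/4; Gbenga 1/8; Jide 1/16; Kehinde 1/16; Lanre 1/8; Morounke 1/8; Yetunde 1/8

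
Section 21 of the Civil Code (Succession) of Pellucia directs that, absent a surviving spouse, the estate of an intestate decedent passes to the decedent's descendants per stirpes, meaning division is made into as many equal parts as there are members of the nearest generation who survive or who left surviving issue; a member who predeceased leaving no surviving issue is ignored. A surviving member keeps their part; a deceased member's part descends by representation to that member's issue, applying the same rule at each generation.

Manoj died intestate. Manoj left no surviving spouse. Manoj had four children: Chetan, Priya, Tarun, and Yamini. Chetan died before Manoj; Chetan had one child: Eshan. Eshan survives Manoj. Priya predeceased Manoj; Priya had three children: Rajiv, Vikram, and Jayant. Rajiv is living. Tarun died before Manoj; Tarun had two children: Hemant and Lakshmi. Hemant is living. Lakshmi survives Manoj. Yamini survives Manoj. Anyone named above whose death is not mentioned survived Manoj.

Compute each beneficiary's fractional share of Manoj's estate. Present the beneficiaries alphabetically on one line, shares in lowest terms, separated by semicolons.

Eshan 1/4; Hemant 1/8; Jayant 1/12; Lakshmi 1/8; Rajiv 1/12; Vikram 1/12; Yamini 1/4

There is no surviving spouse, so the entire estate passes to Manoj's descendants per stirpes.
The estate is divided into 4 equal shares of 1/4 among Chetan, Priya, Tarun, Yamini.
Chetan predeceased; the 1/4 allotted to Chetan's branch passes to Chetan's issue by representation.
Eshan is the sole taker at this level and receives the full 1/4.
Priya predeceased; the 1/4 allotted to Priya's branch passes to Priya's issue by representation.
The 1/4 is divided into 3 equal shares of 1/12 among Rajiv, Vikram, Jayant.
Rajiv is living and takes 1/12.
Vikram is living and takes 1/12.
Jayant is living and takes 1/12.
Tarun predeceased; the 1/4 allotted to Tarun's branch passes to Tarun's issue by representation.
The 1/4 is divided into 2 equal shares of 1/8 among Hemant, Lakshmi.
Hemant is living and takes 1/8.
Lakshmi is living and takes 1/8.
Yamini is living and takes 1/4.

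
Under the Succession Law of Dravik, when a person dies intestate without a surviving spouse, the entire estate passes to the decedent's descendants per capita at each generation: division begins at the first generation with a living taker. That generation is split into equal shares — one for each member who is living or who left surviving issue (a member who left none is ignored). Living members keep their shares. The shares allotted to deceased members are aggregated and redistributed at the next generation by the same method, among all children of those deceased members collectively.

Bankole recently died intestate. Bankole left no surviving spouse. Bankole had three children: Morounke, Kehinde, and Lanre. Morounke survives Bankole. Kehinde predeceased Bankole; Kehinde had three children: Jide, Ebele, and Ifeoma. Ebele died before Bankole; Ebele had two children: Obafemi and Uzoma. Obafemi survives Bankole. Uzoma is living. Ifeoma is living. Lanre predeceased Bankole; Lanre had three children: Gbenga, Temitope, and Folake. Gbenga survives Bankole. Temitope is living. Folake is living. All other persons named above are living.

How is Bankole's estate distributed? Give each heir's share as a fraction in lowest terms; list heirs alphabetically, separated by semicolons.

Folake 1/9; Gbenga 1/9; Ifeoma 1/9; Jide 1/9; Morounke 1/3; Obafemi 1/18; Temitope 1/9; Uzoma 1/18

There is no surviving spouse, so the entire estate passes to Bankole's descendants per capita at each generation.
At generation 1 (Morounke, Kehinde, Lanre) there are 3 shares of (1)/3 = 1/3 each.
Living: Morounke — each takes 1/3.
Deceased: Kehinde and Lanre. Their combined 2/3 is pooled and carried to generation 2.
At generation 2 (Jide, Ebele, Ifeoma, Gbenga, Temitope, Folake) there are 6 shares of (2/3)/6 = 1/9 each.
Living: Jide, Ifeoma, Gbenga, Temitope, and Folake — each takes 1/9.
Deceased: Ebele. That 1/9 share is carried to generation 3.
At generation 3 (Obafemi, Uzoma) there are 2 shares of (1/9)/2 = 1/18 each.
Living: Obafemi and Uzoma — each takes 1/18.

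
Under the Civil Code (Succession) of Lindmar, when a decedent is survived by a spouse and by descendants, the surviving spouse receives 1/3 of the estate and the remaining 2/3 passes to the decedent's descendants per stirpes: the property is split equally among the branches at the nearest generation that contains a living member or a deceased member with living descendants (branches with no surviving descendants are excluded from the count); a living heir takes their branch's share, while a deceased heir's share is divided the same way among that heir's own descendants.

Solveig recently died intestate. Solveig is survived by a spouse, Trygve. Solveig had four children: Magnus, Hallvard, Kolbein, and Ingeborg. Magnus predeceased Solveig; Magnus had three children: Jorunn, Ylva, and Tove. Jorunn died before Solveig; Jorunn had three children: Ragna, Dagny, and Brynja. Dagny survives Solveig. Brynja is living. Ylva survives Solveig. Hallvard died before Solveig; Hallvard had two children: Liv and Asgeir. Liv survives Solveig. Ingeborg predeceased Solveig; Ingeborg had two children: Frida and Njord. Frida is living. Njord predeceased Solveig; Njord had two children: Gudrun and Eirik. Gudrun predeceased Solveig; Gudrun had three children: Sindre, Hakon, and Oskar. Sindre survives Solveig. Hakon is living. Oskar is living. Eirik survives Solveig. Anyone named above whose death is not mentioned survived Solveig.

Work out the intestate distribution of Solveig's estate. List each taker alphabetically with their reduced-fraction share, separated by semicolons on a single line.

Trygve, as surviving spouse, takes 1/3.
The remaining 2/3 passes to Solveig's descendants per stirpes.
The 2/3 is divided into 4 equal shares of 1/6 among Magnus, Hallvard, Kolbein, Ingeborg.
Magnus predeceased; the 1/6 allotted to Magnus's branch passes to Magnus's issue by representation.
The 1/6 is divided into 3 equal shares of 1/18 among Jorunn, Ylva, Tove.
Jorunn predeceased; the 1/18 allotted to Jorunn's branch passes to Jorunn's issue by representation.
The 1/18 is divided into 3 equal shares of 1/54 among Ragna, Dagny, Brynja.
Ragna is living and takes 1/54.
Dagny is living and takes 1/54.
Brynja is living and takes 1/54.
Ylva is living and takes 1/18.
Tove is living and takes 1/18.
Hallvard predeceased; the 1/6 allotted to Hallvard's branch passes to Hallvard's issue by representation.
The 1/6 is divided into 2 equal shares of 1/12 among Liv, Asgeir.
Liv is living and takes 1/12.
Asgeir is living and takes 1/12.
Kolbein is living and takes 1/6.
Ingeborg predeceased; the 1/6 allotted to Ingeborg's branch passes to Ingeborg's issue by representation.
The 1/6 is divided into 2 equal shares of 1/12 among Frida, Njord.
Frida is living and takes 1/12.
Njord predeceased; the 1/12 allotted to Njord's branch passes to Njord's issue by representation.
The 1/12 is divided into 2 equal shares of 1/24 among Gudrun, Eirik.
Gudrun predeceased; the 1/24 allotted to Gudrun's branch passes to Gudrun's issue by representation.
The 1/24 is divided into 3 equal shares of 1/72 among Sindre, Hakon, Oskar.
Sindre is living and takes 1/72.
Hakon is living and takes 1/72.
Oskar is living and takes 1/72.
Eirik is living and takes 1/24.

Asgeir 1/12; Brynja 1/54; Dagny 1/54; Eirik 1/24; Frida 1/12; Hakon 1/72; Kolbein 1/6; Liv 1/12; Oskar 1/72; Ragna 1/54; Sindre 1/72; Tove 1/18; Trygve 1/3; Ylva 1/18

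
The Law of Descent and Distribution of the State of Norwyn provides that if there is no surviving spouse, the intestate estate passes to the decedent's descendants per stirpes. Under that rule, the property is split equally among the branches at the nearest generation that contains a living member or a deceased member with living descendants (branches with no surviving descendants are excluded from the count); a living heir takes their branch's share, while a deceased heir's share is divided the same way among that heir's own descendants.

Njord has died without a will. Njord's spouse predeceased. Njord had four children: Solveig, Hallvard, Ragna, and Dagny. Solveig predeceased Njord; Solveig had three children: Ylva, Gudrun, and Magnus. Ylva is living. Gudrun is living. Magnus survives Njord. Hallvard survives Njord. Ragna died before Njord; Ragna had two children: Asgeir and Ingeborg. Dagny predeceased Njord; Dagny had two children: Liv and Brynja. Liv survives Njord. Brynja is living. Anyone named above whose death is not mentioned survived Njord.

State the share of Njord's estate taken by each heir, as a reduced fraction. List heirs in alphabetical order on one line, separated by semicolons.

Asgeir 1/8; Brynja 1/8; Gudrun 1/12; Hallvard 1/4; Ingeborg 1/8; Liv 1/8; Magnus 1/12; Ylva 1/12

There is no surviving spouse, so the entire estate passes to Njord's descendants per stirpes.
The estate is divided into 4 equal shares of 1/4 among Solveig, Hallvard, Ragna, Dagny.
Solveig predeceased; the 1/4 allotted to Solveig's branch passes to Solveig's issue by representation.
The 1/4 is divided into 3 equal shares of 1/12 among Ylva, Gudrun, Magnus.
Ylva is living and takes 1/12.
Gudrun is living and takes 1/12.
Magnus is living and takes 1/12.
Hallvard is living and takes 1/4.
Ragna predeceased; the 1/4 allotted to Ragna's branch passes to Ragna's issue by representation.
The 1/4 is divided into 2 equal shares of 1/8 among Asgeir, Ingeborg.
Asgeir is living and takes 1/8.
Ingeborg is living and takes 1/8.
Dagny predeceased; the 1/4 allotted to Dagny's branch passes to Dagny's issue by representation.
The 1/4 is divided into 2 equal shares of 1/8 among Liv, Brynja.
Liv is living and takes 1/8.
Brynja is living and takes 1/8.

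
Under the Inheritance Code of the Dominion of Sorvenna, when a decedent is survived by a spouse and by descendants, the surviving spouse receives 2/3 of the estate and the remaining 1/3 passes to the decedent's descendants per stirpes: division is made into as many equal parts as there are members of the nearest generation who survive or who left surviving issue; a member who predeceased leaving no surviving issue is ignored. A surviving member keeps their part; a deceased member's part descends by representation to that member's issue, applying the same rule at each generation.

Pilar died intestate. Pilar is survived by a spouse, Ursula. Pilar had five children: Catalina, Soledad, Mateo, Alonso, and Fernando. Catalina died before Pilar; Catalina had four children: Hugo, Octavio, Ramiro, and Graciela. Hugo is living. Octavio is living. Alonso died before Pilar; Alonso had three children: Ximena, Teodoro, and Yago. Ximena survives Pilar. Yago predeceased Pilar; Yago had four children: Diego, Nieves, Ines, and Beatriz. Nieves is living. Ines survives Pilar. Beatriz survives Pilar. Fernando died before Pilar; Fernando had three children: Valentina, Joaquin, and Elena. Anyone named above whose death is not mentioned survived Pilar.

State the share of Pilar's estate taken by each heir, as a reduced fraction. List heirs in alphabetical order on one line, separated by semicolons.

Beatriz 1/180; Diego 1/180; Elena 1/45; Graciela 1/60; Hugo 1/60; Ines 1/180; Joaquin 1/45; Mateo 1/15; Nieves 1/180; Octavio 1/60; Ramiro 1/60; Soledad 1/15; Teodoro 1/45; Ursula 2/3; Valentina 1/45; Ximena 1/45

Ursula, as surviving spouse, takes 2/3.
The remaining 1/3 passes to Pilar's descendants per stirpes.
The 1/3 is divided into 5 equal shares of 1/15 among Catalina, Soledad, Mateo, Alonso, Fernando.
Catalina predeceased; the 1/15 allotted to Catalina's branch passes to Catalina's issue by representation.
The 1/15 is divided into 4 equal shares of 1/60 among Hugo, Octavio, Ramiro, Graciela.
Hugo is living and takes 1/60.
Octavio is living and takes 1/60.
Ramiro is living and takes 1/60.
Graciela is living and takes 1/60.
Soledad is living and takes 1/15.
Mateo is living and takes 1/15.
Alonso predeceased; the 1/15 allotted to Alonso's branch passes to Alonso's issue by representation.
The 1/15 is divided into 3 equal shares of 1/45 among Ximena, Teodoro, Yago.
Ximena is living and takes 1/45.
Teodoro is living and takes 1/45.
Yago predeceased; the 1/45 allotted to Yago's branch passes to Yago's issue by representation.
The 1/45 is divided into 4 equal shares of 1/180 among Diego, Nieves, Ines, Beatriz.
Diego is living and takes 1/180.
Nieves is living and takes 1/180.
Ines is living and takes 1/180.
Beatriz is living and takes 1/180.
Fernando predeceased; the 1/15 allotted to Fernando's branch passes to Fernando's issue by representation.
The 1/15 is divided into 3 equal shares of 1/45 among Valentina, Joaquin, Elena.
Valentina is living and takes 1/45.
Joaquin is living and takes 1/45.
Elena is living and takes 1/45.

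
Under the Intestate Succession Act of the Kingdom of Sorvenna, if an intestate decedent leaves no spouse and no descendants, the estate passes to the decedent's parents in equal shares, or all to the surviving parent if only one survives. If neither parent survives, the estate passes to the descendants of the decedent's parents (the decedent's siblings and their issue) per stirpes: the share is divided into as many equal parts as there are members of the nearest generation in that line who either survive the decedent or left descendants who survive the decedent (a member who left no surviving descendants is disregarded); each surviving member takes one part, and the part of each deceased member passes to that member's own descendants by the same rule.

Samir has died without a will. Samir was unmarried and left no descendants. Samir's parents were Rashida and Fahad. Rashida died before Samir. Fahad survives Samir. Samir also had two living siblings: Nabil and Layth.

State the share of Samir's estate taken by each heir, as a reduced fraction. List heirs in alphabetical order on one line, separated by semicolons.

Fahad 1

Only one parent, Fahad, survives, so Fahad takes the entire estate. The siblings take nothing because a surviving parent has priority.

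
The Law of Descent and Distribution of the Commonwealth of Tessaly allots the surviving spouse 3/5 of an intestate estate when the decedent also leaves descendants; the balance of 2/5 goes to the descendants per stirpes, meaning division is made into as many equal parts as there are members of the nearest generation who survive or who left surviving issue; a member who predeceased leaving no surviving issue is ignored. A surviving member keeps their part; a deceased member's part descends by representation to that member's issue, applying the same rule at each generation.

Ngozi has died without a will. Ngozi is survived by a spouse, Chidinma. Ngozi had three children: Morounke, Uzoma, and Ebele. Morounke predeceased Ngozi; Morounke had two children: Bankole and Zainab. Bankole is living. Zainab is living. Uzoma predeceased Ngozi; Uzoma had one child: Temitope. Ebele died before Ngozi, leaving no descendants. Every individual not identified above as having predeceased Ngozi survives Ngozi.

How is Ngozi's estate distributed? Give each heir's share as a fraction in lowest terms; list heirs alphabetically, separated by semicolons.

Bankole 1/10; Chidinma 3/5; Temitope 1/5; Zainab 1/10

Chidinma, as surviving spouse, takes 3/5.
The remaining 2/5 passes to Ngozi's descendants per stirpes.
Ebele left no surviving issue, so that branch lapses and is disregarded.
The 2/5 is divided into 2 equal shares of 1/5 among Morounke, Uzoma.
Morounke predeceased; the 1/5 allotted to Morounke's branch passes to Morounke's issue by representation.
The 1/5 is divided into 2 equal shares of 1/10 among Bankole, Zainab.
Bankole is living and takes 1/10.
Zainab is living and takes 1/10.
Uzoma predeceased; the 1/5 allotted to Uzoma's branch passes to Uzoma's issue by representation.
Temitope is the sole taker at this level and receives the full 1/5.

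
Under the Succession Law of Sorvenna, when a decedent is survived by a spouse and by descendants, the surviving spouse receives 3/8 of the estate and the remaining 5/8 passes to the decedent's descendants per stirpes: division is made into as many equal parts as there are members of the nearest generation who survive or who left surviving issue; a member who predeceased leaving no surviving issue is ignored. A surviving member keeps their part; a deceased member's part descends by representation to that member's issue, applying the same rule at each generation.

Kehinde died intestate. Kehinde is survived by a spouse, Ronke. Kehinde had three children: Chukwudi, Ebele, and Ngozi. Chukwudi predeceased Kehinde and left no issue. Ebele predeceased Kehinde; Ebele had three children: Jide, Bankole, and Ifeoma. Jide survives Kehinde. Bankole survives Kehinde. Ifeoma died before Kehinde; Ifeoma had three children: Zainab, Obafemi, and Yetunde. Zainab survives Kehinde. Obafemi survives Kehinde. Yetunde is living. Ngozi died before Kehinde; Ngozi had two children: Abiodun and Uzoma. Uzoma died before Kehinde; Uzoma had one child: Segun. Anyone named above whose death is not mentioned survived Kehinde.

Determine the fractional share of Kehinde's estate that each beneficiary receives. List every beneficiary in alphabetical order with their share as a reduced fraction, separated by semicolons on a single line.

Abiodun 5/32; Bankole 5/48; Jide 5/48; Obafemi 5/144; Ronke 3/8; Segun 5/32; Yetunde 5/144; Zainab 5/144

Ronke, as surviving spouse, takes 3/8.
The remaining 5/8 passes to Kehinde's descendants per stirpes.
Chukwudi left no surviving issue, so that branch lapses and is disregarded.
The 5/8 is divided into 2 equal shares of 5/16 among Ebele, Ngozi.
Ebele predeceased; the 5/16 allotted to Ebele's branch passes to Ebele's issue by representation.
The 5/16 is divided into 3 equal shares of 5/48 among Jide, Bankole, Ifeoma.
Jide is living and takes 5/48.
Bankole is living and takes 5/48.
Ifeoma predeceased; the 5/48 allotted to Ifeoma's branch passes to Ifeoma's issue by representation.
The 5/48 is divided into 3 equal shares of 5/144 among Zainab, Obafemi, Yetunde.
Zainab is living and takes 5/144.
Obafemi is living and takes 5/144.
Yetunde is living and takes 5/144.
Ngozi predeceased; the 5/16 allotted to Ngozi's branch passes to Ngozi's issue by representation.
The 5/16 is divided into 2 equal shares of 5/32 among Abiodun, Uzoma.
Abiodun is living and takes 5/32.
Uzoma predeceased; the 5/32 allotted to Uzoma's branch passes to Uzoma's issue by representation.
Segun is the sole taker at this level and receives the full 5/32.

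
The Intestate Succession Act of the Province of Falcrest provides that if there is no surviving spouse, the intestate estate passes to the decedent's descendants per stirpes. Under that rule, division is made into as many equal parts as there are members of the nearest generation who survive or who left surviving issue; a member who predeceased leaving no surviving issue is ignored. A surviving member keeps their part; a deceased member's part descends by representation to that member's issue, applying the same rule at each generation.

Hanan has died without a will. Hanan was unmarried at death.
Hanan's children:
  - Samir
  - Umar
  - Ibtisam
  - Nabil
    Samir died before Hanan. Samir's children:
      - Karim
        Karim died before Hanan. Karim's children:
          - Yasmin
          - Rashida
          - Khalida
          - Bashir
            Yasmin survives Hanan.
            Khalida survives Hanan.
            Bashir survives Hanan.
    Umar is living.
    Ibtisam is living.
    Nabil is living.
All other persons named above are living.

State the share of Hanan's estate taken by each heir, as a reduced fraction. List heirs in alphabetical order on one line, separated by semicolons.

Bashir 1/16; Ibtisam 1/4; Khalida 1/16; Nabil 1/4; Rashida 1/16; Umar 1/4; Yasmin 1/16

There is no surviving spouse, so the entire estate passes to Hanan's descendants per stirpes.
The estate is divided into 4 equal shares of 1/4 among Samir, Umar, Ibtisam, Nabil.
Samir predeceased; the 1/4 allotted to Samir's branch passes to Samir's issue by representation.
Karim's line is the sole branch at this level, so the full 1/4 passes to Karim's issue by representation.
The 1/4 is divided into 4 equal shares of 1/16 among Yasmin, Rashida, Khalida, Bashir.
Yasmin is living and takes 1/16.
Rashida is living and takes 1/16.
Khalida is living and takes 1/16.
Bashir is living and takes 1/16.
Umar is living and takes 1/4.
Ibtisam is living and takes 1/4.
Nabil is living and takes 1/4.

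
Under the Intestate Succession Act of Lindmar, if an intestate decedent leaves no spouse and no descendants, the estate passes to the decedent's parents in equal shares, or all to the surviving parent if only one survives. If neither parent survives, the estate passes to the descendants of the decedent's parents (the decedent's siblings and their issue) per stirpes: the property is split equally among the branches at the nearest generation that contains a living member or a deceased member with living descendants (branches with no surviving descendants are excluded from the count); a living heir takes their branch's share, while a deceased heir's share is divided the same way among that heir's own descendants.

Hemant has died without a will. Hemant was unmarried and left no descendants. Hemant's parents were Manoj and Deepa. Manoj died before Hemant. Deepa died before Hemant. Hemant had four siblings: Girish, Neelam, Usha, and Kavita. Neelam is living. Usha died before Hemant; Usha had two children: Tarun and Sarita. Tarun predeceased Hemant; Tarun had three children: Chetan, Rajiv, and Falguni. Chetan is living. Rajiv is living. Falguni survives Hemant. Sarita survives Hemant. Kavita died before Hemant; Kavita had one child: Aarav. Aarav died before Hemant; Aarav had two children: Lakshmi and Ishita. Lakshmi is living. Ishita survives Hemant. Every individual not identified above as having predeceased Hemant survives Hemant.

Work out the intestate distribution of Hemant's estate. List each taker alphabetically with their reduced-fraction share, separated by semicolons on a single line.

Neither parent survives and there are no descendants, so the estate passes to Hemant's siblings and their issue per stirpes.
The estate is divided into 4 equal shares of 1/4 among Girish, Neelam, Usha, Kavita.
Girish is living and takes 1/4.
Neelam is living and takes 1/4.
Usha predeceased; the 1/4 allotted to Usha's branch passes to Usha's issue by representation.
The 1/4 is divided into 2 equal shares of 1/8 among Tarun, Sarita.
Tarun predeceased; the 1/8 allotted to Tarun's branch passes to Tarun's issue by representation.
The 1/8 is divided into 3 equal shares of 1/24 among Chetan, Rajiv, Falguni.
Chetan is living and takes 1/24.
Rajiv is living and takes 1/24.
Falguni is living and takes 1/24.
Sarita is living and takes 1/8.
Kavita predeceased; the 1/4 allotted to Kavita's branch passes to Kavita's issue by representation.
Aarav's line is the sole branch at this level, so the full 1/4 passes to Aarav's issue by representation.
The 1/4 is divided into 2 equal shares of 1/8 among Lakshmi, Ishita.
Lakshmi is living and takes 1/8.
Ishita is living and takes 1/8.

Chetan 1/24; Falguni 1/24; Girish 1/4; Ishita 1/8; Lakshmi 1/8; Neelam 1/4; Rajiv 1/24; Sarita 1/8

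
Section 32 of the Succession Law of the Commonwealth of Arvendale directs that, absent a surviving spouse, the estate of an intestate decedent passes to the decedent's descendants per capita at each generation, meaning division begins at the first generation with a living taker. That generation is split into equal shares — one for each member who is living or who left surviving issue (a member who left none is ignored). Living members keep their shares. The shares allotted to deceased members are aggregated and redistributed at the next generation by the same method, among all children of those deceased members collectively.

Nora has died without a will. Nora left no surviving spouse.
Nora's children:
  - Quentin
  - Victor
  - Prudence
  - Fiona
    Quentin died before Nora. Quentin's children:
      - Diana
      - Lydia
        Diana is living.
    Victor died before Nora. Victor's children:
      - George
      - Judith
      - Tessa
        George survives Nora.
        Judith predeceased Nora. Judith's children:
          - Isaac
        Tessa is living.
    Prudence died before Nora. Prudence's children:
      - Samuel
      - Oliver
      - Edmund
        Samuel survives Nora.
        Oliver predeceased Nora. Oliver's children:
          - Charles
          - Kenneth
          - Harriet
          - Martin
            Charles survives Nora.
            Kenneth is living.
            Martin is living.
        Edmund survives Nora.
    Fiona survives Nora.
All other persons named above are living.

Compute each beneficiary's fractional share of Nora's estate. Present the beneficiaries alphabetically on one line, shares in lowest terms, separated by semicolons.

There is no surviving spouse, so the entire estate passes to Nora's descendants per capita at each generation.
At generation 1 (Quentin, Victor, Prudence, Fiona) there are 4 shares of (1)/4 = 1/4 each.
Living: Fiona — each takes 1/4.
Deceased: Quentin, Victor, and Prudence. Their combined 3/4 is pooled and carried to generation 2.
At generation 2 (Diana, Lydia, George, Judith, Tessa, Samuel, Oliver, Edmund) there are 8 shares of (3/4)/8 = 3/32 each.
Living: Diana, Lydia, George, Tessa, Samuel, and Edmund — each takes 3/32.
Deceased: Judith and Oliver. Their combined 3/16 is pooled and carried to generation 3.
At generation 3 (Isaac, Charles, Kenneth, Harriet, Martin) there are 5 shares of (3/16)/5 = 3/80 each.
Living: Isaac, Charles, Kenneth, Harriet, and Martin — each takes 3/80.

Charles 3/80; Diana 3/32; Edmund 3/32; Fiona 1/4; George 3/32; Harriet 3/80; Isaac 3/80; Kenneth 3/80; Lydia 3/32; Martin 3/80; Samuel 3/32; Tessa 3/32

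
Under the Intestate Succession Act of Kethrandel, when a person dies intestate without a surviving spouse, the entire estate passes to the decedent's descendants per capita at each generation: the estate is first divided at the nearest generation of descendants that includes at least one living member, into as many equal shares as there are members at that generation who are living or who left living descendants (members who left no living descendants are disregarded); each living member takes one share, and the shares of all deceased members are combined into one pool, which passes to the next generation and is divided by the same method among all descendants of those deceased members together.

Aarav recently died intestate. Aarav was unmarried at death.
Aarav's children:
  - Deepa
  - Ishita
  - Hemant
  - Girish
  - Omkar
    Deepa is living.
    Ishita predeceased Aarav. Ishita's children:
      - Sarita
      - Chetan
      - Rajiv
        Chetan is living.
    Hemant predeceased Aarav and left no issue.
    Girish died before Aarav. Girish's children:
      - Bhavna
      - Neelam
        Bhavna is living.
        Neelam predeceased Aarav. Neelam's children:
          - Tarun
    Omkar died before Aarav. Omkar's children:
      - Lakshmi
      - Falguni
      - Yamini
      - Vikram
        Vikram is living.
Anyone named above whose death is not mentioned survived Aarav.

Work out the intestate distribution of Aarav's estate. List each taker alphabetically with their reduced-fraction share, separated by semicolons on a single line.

There is no surviving spouse, so the entire estate passes to Aarav's descendants per capita at each generation.
At generation 1 (Deepa, Ishita, Girish, Omkar) there are 4 shares of (1)/4 = 1/4 each.
Living: Deepa — each takes 1/4.
Deceased: Ishita, Girish, and Omkar. Their combined 3/4 is pooled and carried to generation 2.
At generation 2 (Sarita, Chetan, Rajiv, Bhavna, Neelam, Lakshmi, Falguni, Yamini, Vikram) there are 9 shares of (3/4)/9 = 1/12 each.
Living: Sarita, Chetan, Rajiv, Bhavna, Lakshmi, Falguni, Yamini, and Vikram — each takes 1/12.
Deceased: Neelam. That 1/12 share is carried to generation 3.
At generation 3 (Tarun) there are 1 shares of (1/12)/1 = 1/12 each.
Living: Tarun — each takes 1/12.

Bhavna 1/12; Chetan 1/12; Deepa 1/4; Falguni 1/12; Lakshmi 1/12; Rajiv 1/12; Sarita 1/12; Tarun 1/12; Vikram 1/12; Yamini 1/12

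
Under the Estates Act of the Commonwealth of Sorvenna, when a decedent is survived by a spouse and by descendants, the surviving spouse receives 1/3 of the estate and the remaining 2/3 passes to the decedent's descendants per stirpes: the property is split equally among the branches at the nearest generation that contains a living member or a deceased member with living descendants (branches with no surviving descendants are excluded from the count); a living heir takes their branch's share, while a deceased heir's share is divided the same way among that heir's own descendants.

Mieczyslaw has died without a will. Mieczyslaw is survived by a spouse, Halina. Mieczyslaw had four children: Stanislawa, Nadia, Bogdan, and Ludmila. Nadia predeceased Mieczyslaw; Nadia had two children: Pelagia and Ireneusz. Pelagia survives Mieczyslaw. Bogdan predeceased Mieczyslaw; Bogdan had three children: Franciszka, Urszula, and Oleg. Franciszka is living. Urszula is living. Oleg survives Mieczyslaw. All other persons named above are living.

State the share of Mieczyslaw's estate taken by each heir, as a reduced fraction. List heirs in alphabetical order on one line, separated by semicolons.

Franciszka 1/18; Halina 1/3; Ireneusz 1/12; Ludmila 1/6; Oleg 1/18; Pelagia 1/12; Stanislawa 1/6; Urszula 1/18

Halina, as surviving spouse, takes 1/3.
The remaining 2/3 passes to Mieczyslaw's descendants per stirpes.
The 2/3 is divided into 4 equal shares of 1/6 among Stanislawa, Nadia, Bogdan, Ludmila.
Stanislawa is living and takes 1/6.
Nadia predeceased; the 1/6 allotted to Nadia's branch passes to Nadia's issue by representation.
The 1/6 is divided into 2 equal shares of 1/12 among Pelagia, Ireneusz.
Pelagia is living and takes 1/12.
Ireneusz is living and takes 1/12.
Bogdan predeceased; the 1/6 allotted to Bogdan's branch passes to Bogdan's issue by representation.
The 1/6 is divided into 3 equal shares of 1/18 among Franciszka, Urszula, Oleg.
Franciszka is living and takes 1/18.
Urszula is living and takes 1/18.
Oleg is living and takes 1/18.
Ludmila is living and takes 1/6.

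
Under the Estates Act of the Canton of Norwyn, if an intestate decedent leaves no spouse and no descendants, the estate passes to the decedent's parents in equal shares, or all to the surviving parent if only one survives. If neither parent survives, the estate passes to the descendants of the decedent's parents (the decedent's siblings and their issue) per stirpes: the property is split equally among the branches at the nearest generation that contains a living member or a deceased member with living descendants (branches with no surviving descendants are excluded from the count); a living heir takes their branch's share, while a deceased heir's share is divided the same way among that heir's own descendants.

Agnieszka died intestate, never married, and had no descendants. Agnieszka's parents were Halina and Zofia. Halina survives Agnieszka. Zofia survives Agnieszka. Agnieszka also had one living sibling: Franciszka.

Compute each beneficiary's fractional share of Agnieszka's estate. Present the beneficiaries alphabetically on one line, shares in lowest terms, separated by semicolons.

Both parents survive, so Halina and Zofia each take 1/2. The siblings take nothing because a surviving parent has priority.

Halina 1/2; Zofia 1/2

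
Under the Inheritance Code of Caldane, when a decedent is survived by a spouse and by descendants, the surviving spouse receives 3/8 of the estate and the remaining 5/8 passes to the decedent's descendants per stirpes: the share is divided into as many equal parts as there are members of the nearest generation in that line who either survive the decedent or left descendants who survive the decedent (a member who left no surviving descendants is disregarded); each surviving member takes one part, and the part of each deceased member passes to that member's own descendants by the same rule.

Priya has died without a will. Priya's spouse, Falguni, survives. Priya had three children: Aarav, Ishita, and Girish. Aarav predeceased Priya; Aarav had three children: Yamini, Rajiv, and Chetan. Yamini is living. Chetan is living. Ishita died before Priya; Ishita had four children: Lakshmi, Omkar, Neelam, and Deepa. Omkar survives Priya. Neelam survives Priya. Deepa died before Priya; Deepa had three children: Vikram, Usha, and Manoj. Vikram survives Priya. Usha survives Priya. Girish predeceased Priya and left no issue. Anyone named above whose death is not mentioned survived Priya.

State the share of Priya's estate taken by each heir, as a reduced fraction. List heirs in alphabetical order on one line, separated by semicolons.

Falguni, as surviving spouse, takes 3/8.
The remaining 5/8 passes to Priya's descendants per stirpes.
Girish left no surviving issue, so that branch lapses and is disregarded.
The 5/8 is divided into 2 equal shares of 5/16 among Aarav, Ishita.
Aarav predeceased; the 5/16 allotted to Aarav's branch passes to Aarav's issue by representation.
The 5/16 is divided into 3 equal shares of 5/48 among Yamini, Rajiv, Chetan.
Yamini is living and takes 5/48.
Rajiv is living and takes 5/48.
Chetan is living and takes 5/48.
Ishita predeceased; the 5/16 allotted to Ishita's branch passes to Ishita's issue by representation.
The 5/16 is divided into 4 equal shares of 5/64 among Lakshmi, Omkar, Neelam, Deepa.
Lakshmi is living and takes 5/64.
Omkar is living and takes 5/64.
Neelam is living and takes 5/64.
Deepa predeceased; the 5/64 allotted to Deepa's branch passes to Deepa's issue by representation.
The 5/64 is divided into 3 equal shares of 5/192 among Vikram, Usha, Manoj.
Vikram is living and takes 5/192.
Usha is living and takes 5/192.
Manoj is living and takes 5/192.

Chetan 5/48; Falguni 3/8; Lakshmi 5/64; Manoj 5/192; Neelam 5/64; Omkar 5/64; Rajiv 5/48; Usha 5/192; Vikram 5/192; Yamini 5/48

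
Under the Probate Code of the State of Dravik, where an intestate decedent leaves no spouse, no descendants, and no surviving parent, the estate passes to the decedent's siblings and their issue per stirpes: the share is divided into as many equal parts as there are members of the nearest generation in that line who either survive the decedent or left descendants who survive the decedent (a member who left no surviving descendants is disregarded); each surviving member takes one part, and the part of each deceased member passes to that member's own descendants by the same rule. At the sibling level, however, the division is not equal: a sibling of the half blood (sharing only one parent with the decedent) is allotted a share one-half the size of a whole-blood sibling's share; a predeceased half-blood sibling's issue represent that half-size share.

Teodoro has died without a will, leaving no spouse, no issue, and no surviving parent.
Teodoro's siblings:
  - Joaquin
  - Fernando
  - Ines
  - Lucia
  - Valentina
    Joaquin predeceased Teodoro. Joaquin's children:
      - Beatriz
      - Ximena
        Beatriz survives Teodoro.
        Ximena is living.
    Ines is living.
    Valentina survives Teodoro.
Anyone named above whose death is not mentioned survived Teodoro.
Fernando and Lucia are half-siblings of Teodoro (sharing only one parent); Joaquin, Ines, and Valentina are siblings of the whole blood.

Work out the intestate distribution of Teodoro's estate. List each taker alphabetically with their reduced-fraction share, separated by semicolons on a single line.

Beatriz 1/8; Fernando 1/8; Ines 1/4; Lucia 1/8; Valentina 1/4; Ximena 1/8

No spouse, descendants, or parent survives, so the estate passes to Teodoro's siblings per stirpes.
Half-blood siblings count for one-half the weight of whole-blood siblings at the initial division.
Dividing 1 in proportion to weights (total weight 4): Joaquin (weight 1) → 1/4; Fernando (weight 1/2) → 1/8; Ines (weight 1) → 1/4; Lucia (weight 1/2) → 1/8; Valentina (weight 1) → 1/4.
Joaquin predeceased; the 1/4 allotted to Joaquin's branch passes to Joaquin's issue by representation.
The 1/4 is divided into 2 equal shares of 1/8 among Beatriz, Ximena.
Beatriz is living and takes 1/8.
Ximena is living and takes 1/8.
Fernando is living and takes 1/8.
Ines is living and takes 1/4.
Lucia is living and takes 1/8.
Valentina is living and takes 1/4.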